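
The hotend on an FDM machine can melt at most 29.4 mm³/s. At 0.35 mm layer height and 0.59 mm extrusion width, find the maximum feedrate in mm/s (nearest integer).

142 mm/s

A = 0.35 × 0.59, so 0.2065 mm².
v_max = Q/A = 29.4/0.2065 = 142.37 mm/s → 142 mm/s.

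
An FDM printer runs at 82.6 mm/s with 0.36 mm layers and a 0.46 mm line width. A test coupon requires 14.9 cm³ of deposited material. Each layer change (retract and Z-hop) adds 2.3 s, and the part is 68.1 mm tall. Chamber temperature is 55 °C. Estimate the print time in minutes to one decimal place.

Line area: 0.36 × 0.46 → 0.1656 mm².
Path length: 14900 mm³ / 0.1656 mm² → 89975.8 mm.
Print-move time: 89975.8 / 82.6 → 1089.3 s.
Number of layers: 68.1 / 0.36 → 190 (rounded up).
Layer-change overhead = 190 × 2.3 = 437 s.
Altogether 1089.3 + 437 = 1526.3 s, i.e. 25.4 minutes.

25.4 minutes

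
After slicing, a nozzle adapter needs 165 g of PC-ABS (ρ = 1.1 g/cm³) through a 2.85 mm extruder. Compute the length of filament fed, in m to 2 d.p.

23.51 m

Volume = 165 g / 1.1 g·cm⁻³ = 150 cm³ = 150000 mm³.
Filament cross-section = π × (2.85/2)² = 6.3794 mm².
Length = 150000 / 6.3794 = 23513.18 mm = 23.51 m.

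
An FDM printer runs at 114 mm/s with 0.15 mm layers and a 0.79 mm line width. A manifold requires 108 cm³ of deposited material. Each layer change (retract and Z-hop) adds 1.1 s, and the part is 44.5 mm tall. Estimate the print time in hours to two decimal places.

Extrusion cross-section = 0.15 × 0.79, so 0.1185 mm².
Total extruded path = 108000/0.1185 = 911392.4 mm.
Extrusion time = 911392.4 / 114, so 7994.7 s.
Layers = ⌈44.5/0.15⌉ = 297.
Layer-change overhead = 297 × 1.1 = 326.7 s.
Altogether 7994.7 + 326.7 = 8321.4 s, i.e. 2.31 hours.

2.31 hours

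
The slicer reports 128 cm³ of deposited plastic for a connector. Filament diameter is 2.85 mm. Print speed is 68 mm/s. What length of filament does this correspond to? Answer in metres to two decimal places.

20.06 m

Cross-section of 2.85 mm filament: π·(2.85/2)² = 6.3794 mm².
L = 128000 mm³ / 6.3794 mm² = 20064.58 mm, i.e. 20.06 m.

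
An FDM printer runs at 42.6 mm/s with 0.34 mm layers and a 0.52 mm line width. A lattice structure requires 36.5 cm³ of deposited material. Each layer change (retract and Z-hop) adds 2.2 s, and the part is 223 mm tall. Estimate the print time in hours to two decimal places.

Bead cross-section = 0.34 × 0.52, so 0.1768 mm².
Total extruded path = 36500/0.1768 = 206448 mm.
Extrusion time = 206448 / 42.6 = 4846.2 s.
Layers = ⌈223/0.34⌉ = 656.
Layer-change overhead: 656 × 2.2 → 1443.2 s.
Total = 4846.2 + 1443.2 = 6289.4 s = 1.75 hours.

1.75 hours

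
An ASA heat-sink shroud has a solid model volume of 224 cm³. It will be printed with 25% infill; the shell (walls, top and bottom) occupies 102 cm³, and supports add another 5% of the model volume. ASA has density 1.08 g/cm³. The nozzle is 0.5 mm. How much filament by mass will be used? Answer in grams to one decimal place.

155.2 g

Infill region = 224 − 102 = 122 cm³.
Infill deposited = 0.25 × 122 = 30.5 cm³.
Support = 0.05 × 224, so 11.2 cm³.
Total extruded = 102 + 30.5 + 11.2 = 143.7 cm³.
Mass = 143.7 × 1.08 = 155.196 g.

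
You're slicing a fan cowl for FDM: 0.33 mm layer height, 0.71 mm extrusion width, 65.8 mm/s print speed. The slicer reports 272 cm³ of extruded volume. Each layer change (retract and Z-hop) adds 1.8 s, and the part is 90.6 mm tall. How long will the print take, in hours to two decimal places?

5.04 hours

Line area = 0.33 × 0.71 = 0.2343 mm².
Path length: 272000 mm³ / 0.2343 mm² → 1160904.8 mm.
Print-move time: 1160904.8 / 65.8 → 17642.9 s.
Number of layers: 90.6 / 0.33 → 275 (rounded up).
Layer-change overhead = 275 × 1.8, so 495 s.
Altogether 17642.9 + 495 = 18137.9 s, i.e. 5.04 hours.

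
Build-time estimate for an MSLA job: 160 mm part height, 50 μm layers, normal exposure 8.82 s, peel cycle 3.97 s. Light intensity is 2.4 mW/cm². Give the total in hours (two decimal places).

11.37 hours

Layers = ⌈160/0.05⌉ = 3200.
Each layer takes = 8.82 + 3.97, so 12.79 s.
Total = 3200 × 12.79 = 40928 s = 11.37 hours.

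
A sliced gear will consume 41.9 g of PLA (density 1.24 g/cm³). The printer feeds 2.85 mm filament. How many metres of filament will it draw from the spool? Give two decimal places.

Extruded volume: 41.9/1.24 = 33.7903 cm³ (33790.3 mm³).
Filament cross-section = π × (2.85/2)² = 6.3794 mm².
Length = 33790.3 / 6.3794 = 5296.78 mm = 5.30 m.

5.30 m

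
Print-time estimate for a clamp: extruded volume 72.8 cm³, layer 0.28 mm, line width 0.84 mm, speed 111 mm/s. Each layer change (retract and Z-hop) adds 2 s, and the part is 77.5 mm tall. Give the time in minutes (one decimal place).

55.7 minutes

Line area = 0.28 × 0.84 = 0.2352 mm².
Total extruded path = 72800/0.2352 = 309523.8 mm.
Extrusion time: 309523.8 / 111 → 2788.5 s.
Number of layers: 77.5 / 0.28 → 277 (rounded up).
Layer-change overhead = 277 × 2, so 554 s.
Total = 2788.5 + 554 = 3342.5 s = 55.7 minutes.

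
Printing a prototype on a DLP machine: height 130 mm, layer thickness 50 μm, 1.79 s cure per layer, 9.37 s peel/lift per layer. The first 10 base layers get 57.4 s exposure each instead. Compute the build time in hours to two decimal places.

8.21 hours

Layers = ⌈130/0.05⌉ = 2600.
Base layers = 10 × (57.4 + 9.37) = 667.7 s.
Regular layers = 2590 × (1.79 + 9.37), so 28904.4 s.
Total = 667.7 + 28904.4 = 29572.1 s = 8.21 hours.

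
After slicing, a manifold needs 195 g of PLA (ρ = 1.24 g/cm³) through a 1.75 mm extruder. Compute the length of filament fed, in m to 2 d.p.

Extruded volume: 195/1.24 = 157.2581 cm³ (157258.1 mm³).
A = π r² = π × 0.875² = 2.4053 mm².
L = V/A = 157258.1/2.4053 = 65379.83 mm → 65.38 m.

65.38 m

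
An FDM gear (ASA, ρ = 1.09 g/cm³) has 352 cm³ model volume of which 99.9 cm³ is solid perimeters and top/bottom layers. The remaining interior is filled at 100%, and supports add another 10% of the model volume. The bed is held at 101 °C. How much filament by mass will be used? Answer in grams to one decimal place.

422.0 g

Infill region = 352 − 99.9 = 252.1 cm³.
Infill volume: 1.00 × 252.1 → 252.1 cm³.
Support = 0.10 × 352 = 35.2 cm³.
Deposited volume = 99.9 + 252.1 + 35.2, so 387.2 cm³.
Mass = 387.2 × 1.09, so 422.048 g.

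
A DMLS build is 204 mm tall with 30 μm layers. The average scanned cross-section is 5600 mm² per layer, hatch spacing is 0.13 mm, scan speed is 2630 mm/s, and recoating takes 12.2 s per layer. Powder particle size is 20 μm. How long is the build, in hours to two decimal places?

Layers = ⌈204/0.03⌉ = 6800.
Scan path per layer = 5600 / 0.13, so 43076.9 mm.
Laser time per layer = 43076.9 / 2630 = 16.379 s.
Per-layer time = 16.379 + 12.2, so 28.579 s.
Total: 6800 × 28.579 s = 194337.2 s → 53.98 hours.

53.98 hours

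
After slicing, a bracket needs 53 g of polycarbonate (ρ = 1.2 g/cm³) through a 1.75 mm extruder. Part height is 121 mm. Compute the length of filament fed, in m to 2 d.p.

18.36 m

Extruded volume: 53/1.2 = 44.1667 cm³ (44166.7 mm³).
Filament cross-section = π × (1.75/2)² = 2.4053 mm².
L = V/A = 44166.7/2.4053 = 18362.24 mm → 18.36 m.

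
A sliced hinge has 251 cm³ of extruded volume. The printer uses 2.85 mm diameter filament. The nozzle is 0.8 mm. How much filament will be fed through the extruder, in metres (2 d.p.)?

39.35 m

Filament cross-section = π × (2.85/2)² = 6.3794 mm².
L = 251000 mm³ / 6.3794 mm² = 39345.39 mm, i.e. 39.35 m.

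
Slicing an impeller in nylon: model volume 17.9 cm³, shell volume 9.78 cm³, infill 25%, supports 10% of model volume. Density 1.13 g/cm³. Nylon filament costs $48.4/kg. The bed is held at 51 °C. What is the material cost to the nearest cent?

$0.74

Interior volume = 17.9 − 9.78 = 8.12 cm³.
Deposited infill: 0.25 × 8.12 → 2.03 cm³.
Support: 0.10 × 17.9 → 1.79 cm³.
Deposited volume = 9.78 + 2.03 + 1.79 = 13.6 cm³.
Mass: 13.6 × 1.13 → 15.368 g.
At $48.4/kg: 15.368/1000 × 48.4 = $0.74.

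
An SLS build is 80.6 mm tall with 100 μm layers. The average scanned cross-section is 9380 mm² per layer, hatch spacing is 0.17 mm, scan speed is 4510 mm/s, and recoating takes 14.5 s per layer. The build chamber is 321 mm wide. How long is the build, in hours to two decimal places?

Layer count = ceil(80.6 / 0.1) = 806.
Hatch length per layer = 9380 / 0.17, so 55176.5 mm.
Laser time per layer: 55176.5 / 4510 → 12.2343 s.
Per-layer time = 12.2343 + 14.5, so 26.7343 s.
806 layers × 26.7343 s/layer = 21547.8458 s, i.e. 5.99 hours.

5.99 hours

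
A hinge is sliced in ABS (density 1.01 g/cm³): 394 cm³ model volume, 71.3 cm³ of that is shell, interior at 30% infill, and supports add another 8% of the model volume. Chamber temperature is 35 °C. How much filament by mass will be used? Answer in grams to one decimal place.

201.6 g

Volume inside the shell: 394 − 71.3 → 322.7 cm³.
Infill volume = 0.30 × 322.7 = 96.81 cm³.
Support = 0.08 × 394, so 31.52 cm³.
Total printed volume: 71.3 + 96.81 + 31.52 → 199.63 cm³.
Mass: 199.63 × 1.01 → 201.6263 g.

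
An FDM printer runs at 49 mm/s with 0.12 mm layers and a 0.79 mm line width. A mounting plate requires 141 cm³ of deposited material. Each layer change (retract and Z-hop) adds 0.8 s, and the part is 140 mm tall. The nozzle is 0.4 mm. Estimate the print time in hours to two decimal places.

8.69 hours

Bead cross-section = 0.12 × 0.79, so 0.0948 mm².
Toolpath length = 141 cm³ / 0.0948 mm² = 141000 / 0.0948 = 1487341.8 mm.
Extrusion time = 1487341.8 / 49, so 30353.9 s.
Layers = ⌈140/0.12⌉ = 1167.
Layer-change overhead = 1167 × 0.8 = 933.6 s.
Altogether 30353.9 + 933.6 = 31287.5 s, i.e. 8.69 hours.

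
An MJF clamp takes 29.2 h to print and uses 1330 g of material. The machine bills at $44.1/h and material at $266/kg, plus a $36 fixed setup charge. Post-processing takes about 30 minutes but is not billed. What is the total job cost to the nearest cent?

Machine cost = 44.1 × 29.2 = $1287.72.
Material cost = 266 × 1330/1000 = $353.78.
Adding setup: 1287.72 + 353.78 + 36 → $1677.50.

$1677.50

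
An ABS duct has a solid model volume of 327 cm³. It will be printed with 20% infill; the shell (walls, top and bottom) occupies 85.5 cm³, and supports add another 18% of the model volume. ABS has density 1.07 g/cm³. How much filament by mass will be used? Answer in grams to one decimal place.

206.1 g

Volume inside the shell: 327 − 85.5 → 241.5 cm³.
Infill deposited: 0.20 × 241.5 → 48.3 cm³.
Support = 0.18 × 327, so 58.86 cm³.
Deposited volume = 85.5 + 48.3 + 58.86 = 192.66 cm³.
Mass = 192.66 × 1.07, so 206.1462 g.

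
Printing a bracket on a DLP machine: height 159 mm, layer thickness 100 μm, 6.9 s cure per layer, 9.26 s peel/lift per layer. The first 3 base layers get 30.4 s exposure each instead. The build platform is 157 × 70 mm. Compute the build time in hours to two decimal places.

7.16 hours

Number of layers: 159 / 0.1 → 1590 (rounded up).
Bottom layers = 3 × (30.4 + 9.26) = 118.98 s.
Normal layers: 1587 × (6.9 + 9.26) → 25645.92 s.
Total = 118.98 + 25645.92 = 25764.9 s = 7.16 hours.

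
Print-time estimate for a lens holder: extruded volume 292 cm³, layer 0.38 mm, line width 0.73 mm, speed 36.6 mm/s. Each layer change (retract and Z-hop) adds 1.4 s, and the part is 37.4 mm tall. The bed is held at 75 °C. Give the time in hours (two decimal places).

8.03 hours

Extrusion cross-section = 0.38 × 0.73 = 0.2774 mm².
Total extruded path = 292000/0.2774 = 1052631.6 mm.
Extrusion time = 1052631.6 / 36.6 = 28760.4 s.
Layers = ⌈37.4/0.38⌉ = 99.
Z-hop total: 99 × 1.4 → 138.6 s.
Total = 28760.4 + 138.6 = 28899 s = 8.03 hours.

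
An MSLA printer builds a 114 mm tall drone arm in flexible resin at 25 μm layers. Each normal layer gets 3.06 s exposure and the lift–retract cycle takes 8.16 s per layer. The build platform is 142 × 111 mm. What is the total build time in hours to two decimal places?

Layer count = ceil(114 / 0.025) = 4560.
Per-layer time = 3.06 + 8.16, so 11.22 s.
Total = 4560 × 11.22 = 51163.2 s = 14.21 hours.

14.21 hours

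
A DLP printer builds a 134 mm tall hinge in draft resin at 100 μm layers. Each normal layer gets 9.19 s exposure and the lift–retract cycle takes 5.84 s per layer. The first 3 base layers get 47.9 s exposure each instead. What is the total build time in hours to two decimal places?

5.63 hours

Number of layers: 134 / 0.1 → 1340 (rounded up).
Bottom layers = 3 × (47.9 + 5.84), so 161.22 s.
Normal layers: 1337 × (9.19 + 5.84) → 20095.11 s.
Total = 161.22 + 20095.11 = 20256.33 s = 5.63 hours.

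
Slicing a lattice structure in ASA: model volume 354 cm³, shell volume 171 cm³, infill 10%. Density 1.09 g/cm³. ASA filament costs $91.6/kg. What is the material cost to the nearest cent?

$18.90

Infill region = 354 − 171, so 183 cm³.
Infill volume: 0.10 × 183 → 18.3 cm³.
Deposited volume = 171 + 18.3 = 189.3 cm³.
Mass = 189.3 × 1.09, so 206.337 g.
Cost = 206.337 g / 1000 × $91.6/kg = $18.90.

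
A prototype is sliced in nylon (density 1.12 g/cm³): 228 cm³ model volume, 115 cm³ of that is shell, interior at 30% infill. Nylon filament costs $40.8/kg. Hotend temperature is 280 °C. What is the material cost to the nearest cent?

$6.80

Interior volume = 228 − 115 = 113 cm³.
Infill volume = 0.30 × 113, so 33.9 cm³.
Total printed volume = 115 + 33.9 = 148.9 cm³.
Mass = 148.9 × 1.12, so 166.768 g.
At $40.8/kg: 166.768/1000 × 40.8 = $6.80.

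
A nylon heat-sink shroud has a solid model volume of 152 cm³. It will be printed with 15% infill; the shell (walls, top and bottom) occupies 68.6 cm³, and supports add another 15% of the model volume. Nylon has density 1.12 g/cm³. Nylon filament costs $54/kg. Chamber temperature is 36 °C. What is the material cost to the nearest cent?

Infill region: 152 − 68.6 → 83.4 cm³.
Infill deposited: 0.15 × 83.4 → 12.51 cm³.
Support = 0.15 × 152 = 22.8 cm³.
Deposited volume = 68.6 + 12.51 + 22.8 = 103.91 cm³.
Mass: 103.91 × 1.12 → 116.3792 g.
Cost = 116.3792 g / 1000 × $54/kg = $6.28.

$6.28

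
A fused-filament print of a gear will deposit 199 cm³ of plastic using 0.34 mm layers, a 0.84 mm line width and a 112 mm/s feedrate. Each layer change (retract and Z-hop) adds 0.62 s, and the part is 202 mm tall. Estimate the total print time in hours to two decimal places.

1.83 hours

Bead cross-section: 0.34 × 0.84 → 0.2856 mm².
Toolpath length = 199 cm³ / 0.2856 mm² = 199000 / 0.2856 = 696778.7 mm.
Time extruding = 696778.7 / 112 = 6221.2 s.
Layers = ⌈202/0.34⌉ = 595.
Layer-change overhead = 595 × 0.62, so 368.9 s.
Total = 6221.2 + 368.9 = 6590.1 s = 1.83 hours.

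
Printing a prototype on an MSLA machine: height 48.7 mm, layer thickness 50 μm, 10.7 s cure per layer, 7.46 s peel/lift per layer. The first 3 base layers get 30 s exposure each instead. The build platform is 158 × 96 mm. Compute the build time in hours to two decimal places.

Layers = ⌈48.7/0.05⌉ = 974.
Base layers = 3 × (30 + 7.46) = 112.38 s.
Regular layers = 971 × (10.7 + 7.46), so 17633.36 s.
Sum: 112.38 + 17633.36 = 17745.74 s → 4.93 hours.

4.93 hours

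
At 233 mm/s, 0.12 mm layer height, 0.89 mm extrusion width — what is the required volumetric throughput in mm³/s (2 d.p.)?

24.88

Bead cross-section = 0.12 × 0.89 = 0.1068 mm².
Volumetric flow = 233 × 0.1068 = 24.88 mm³/s.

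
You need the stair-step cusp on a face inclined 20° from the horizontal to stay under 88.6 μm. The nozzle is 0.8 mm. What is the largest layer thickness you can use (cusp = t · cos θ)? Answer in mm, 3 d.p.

t = h_c / cos θ = 0.0886 / 0.9397 = 0.094 mm.

0.094 mm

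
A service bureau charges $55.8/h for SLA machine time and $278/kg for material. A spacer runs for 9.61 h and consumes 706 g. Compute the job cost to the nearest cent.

$732.51

Machine-time cost: 55.8 × 9.61 → $536.238.
Material charge: 278 × 706/1000 → $196.268.
Total = 536.238 + 196.268 = 732.506 ≈ $732.51.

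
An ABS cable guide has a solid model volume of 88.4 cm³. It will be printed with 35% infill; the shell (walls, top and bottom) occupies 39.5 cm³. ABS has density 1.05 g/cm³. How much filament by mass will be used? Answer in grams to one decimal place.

Interior volume: 88.4 − 39.5 → 48.9 cm³.
Infill deposited = 0.35 × 48.9 = 17.115 cm³.
Deposited volume: 39.5 + 17.115 → 56.615 cm³.
Mass: 56.615 × 1.05 → 59.44575 g.

59.4 g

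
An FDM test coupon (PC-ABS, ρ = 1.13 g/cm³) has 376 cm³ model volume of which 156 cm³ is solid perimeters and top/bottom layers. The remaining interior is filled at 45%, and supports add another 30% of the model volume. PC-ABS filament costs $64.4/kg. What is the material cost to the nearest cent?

Volume inside the shell: 376 − 156 → 220 cm³.
Infill volume = 0.45 × 220, so 99 cm³.
Support = 0.30 × 376 = 112.8 cm³.
Deposited volume = 156 + 99 + 112.8 = 367.8 cm³.
Mass = 367.8 × 1.13 = 415.614 g.
At $64.4/kg: 415.614/1000 × 64.4 = $26.77.

$26.77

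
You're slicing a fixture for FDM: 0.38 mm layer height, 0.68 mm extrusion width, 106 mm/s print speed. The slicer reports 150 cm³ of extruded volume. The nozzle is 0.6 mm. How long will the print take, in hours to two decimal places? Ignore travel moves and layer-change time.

Line area = 0.38 × 0.68, so 0.2584 mm².
Toolpath length = 150 cm³ / 0.2584 mm² = 150000 / 0.2584 = 580495.4 mm.
Extrusion time: 580495.4 / 106 → 5476.4 s.
In the requested units: 5476.4 s = 1.52 hours.

1.52 hours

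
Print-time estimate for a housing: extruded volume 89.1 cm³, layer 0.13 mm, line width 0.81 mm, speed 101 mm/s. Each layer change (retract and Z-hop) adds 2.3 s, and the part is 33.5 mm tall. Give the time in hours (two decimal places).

2.49 hours

Bead cross-section = 0.13 × 0.81, so 0.1053 mm².
Path length: 89100 mm³ / 0.1053 mm² → 846153.8 mm.
Time extruding = 846153.8 / 101 = 8377.8 s.
Layer count = ceil(33.5 / 0.13) = 258.
Z-hop total: 258 × 2.3 → 593.4 s.
Altogether 8377.8 + 593.4 = 8971.2 s, i.e. 2.49 hours.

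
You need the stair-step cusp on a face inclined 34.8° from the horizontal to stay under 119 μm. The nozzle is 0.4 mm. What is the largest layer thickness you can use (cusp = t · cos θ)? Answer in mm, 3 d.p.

cos(34.8°) = 0.8211; t_max = 0.119/0.8211 = 0.145 mm.

0.145 mm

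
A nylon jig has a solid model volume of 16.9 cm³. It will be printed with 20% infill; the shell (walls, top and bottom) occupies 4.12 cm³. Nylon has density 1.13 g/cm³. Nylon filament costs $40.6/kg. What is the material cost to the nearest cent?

$0.31

Infill region: 16.9 − 4.12 → 12.78 cm³.
Deposited infill = 0.20 × 12.78, so 2.556 cm³.
Total extruded = 4.12 + 2.556 = 6.676 cm³.
Mass = 6.676 × 1.13 = 7.54388 g.
At $40.6/kg: 7.54388/1000 × 40.6 = $0.31.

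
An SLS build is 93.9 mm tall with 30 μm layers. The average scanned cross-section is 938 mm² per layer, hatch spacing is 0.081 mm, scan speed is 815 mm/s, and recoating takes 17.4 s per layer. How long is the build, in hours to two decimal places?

Layers = ⌈93.9/0.03⌉ = 3130.
Hatch length per layer = 938 / 0.081, so 11580.2 mm.
Laser time per layer = 11580.2 / 815, so 14.2088 s.
Time per layer: 14.2088 + 17.4 → 31.6088 s.
Total: 3130 × 31.6088 s = 98935.544 s → 27.48 hours.

27.48 hours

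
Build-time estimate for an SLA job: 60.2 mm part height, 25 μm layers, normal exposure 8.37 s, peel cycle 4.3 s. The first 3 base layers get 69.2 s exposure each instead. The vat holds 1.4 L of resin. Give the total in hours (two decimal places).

8.53 hours

Layer count = ceil(60.2 / 0.025) = 2408.
Burn-in layers = 3 × (69.2 + 4.3), so 220.5 s.
Remaining layers: 2405 × (8.37 + 4.3) → 30471.35 s.
Total = 220.5 + 30471.35 = 30691.85 s = 8.53 hours.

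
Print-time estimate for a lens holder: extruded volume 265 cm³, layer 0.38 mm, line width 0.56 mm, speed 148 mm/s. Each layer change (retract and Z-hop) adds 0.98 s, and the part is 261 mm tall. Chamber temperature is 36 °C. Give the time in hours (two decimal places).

2.52 hours

Extrusion cross-section = 0.38 × 0.56 = 0.2128 mm².
Total extruded path = 265000/0.2128 = 1245300.8 mm.
Extrusion time: 1245300.8 / 148 → 8414.2 s.
Layer count = ceil(261 / 0.38) = 687.
Z-hop total = 687 × 0.98, so 673.26 s.
Altogether 8414.2 + 673.26 = 9087.46 s, i.e. 2.52 hours.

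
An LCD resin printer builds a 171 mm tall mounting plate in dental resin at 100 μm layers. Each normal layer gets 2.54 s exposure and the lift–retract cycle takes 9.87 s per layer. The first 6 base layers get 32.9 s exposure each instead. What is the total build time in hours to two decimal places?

5.95 hours

Layers = ⌈171/0.1⌉ = 1710.
Base layers = 6 × (32.9 + 9.87), so 256.62 s.
Remaining layers = 1704 × (2.54 + 9.87) = 21146.64 s.
Sum: 256.62 + 21146.64 = 21403.26 s → 5.95 hours.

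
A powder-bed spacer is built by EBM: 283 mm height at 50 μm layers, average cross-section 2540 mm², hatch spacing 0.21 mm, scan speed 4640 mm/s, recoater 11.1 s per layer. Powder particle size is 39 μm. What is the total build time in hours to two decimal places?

Number of layers: 283 / 0.05 → 5660 (rounded up).
Per-layer scan distance = 2540 / 0.21, so 12095.2 mm.
Scan time per layer: 12095.2 / 4640 → 2.6067 s.
Per-layer time: 2.6067 + 11.1 → 13.7067 s.
5660 layers × 13.7067 s/layer = 77579.922 s, i.e. 21.55 hours.

21.55 hours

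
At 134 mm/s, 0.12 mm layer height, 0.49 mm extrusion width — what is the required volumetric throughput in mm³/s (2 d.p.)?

7.88

A = 0.12 × 0.49 = 0.0588 mm².
Volumetric flow = 134 × 0.0588 = 7.88 mm³/s.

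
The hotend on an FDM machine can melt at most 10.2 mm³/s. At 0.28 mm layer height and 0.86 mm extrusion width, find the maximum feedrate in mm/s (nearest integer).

42 mm/s

Extrusion cross-section = 0.28 × 0.86, so 0.2408 mm².
Max speed = 10.2 / 0.2408 = 42.36 ≈ 42 mm/s.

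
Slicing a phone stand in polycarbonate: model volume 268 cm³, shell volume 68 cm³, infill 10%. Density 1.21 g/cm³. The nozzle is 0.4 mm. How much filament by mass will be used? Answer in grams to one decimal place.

Volume inside the shell = 268 − 68 = 200 cm³.
Infill deposited = 0.10 × 200, so 20 cm³.
Total printed volume = 68 + 20 = 88 cm³.
Mass = 88 × 1.21, so 106.48 g.

106.5 g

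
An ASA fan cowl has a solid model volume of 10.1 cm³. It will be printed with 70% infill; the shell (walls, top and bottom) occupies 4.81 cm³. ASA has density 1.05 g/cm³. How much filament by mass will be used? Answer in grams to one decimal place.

8.9 g

Volume inside the shell = 10.1 − 4.81, so 5.29 cm³.
Infill deposited = 0.70 × 5.29, so 3.703 cm³.
Total extruded = 4.81 + 3.703 = 8.513 cm³.
Mass = 8.513 × 1.05, so 8.93865 g.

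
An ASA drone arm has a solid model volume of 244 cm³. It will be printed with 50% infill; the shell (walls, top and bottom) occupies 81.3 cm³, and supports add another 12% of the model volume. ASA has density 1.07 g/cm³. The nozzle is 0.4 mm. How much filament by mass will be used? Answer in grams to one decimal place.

205.4 g

Interior volume = 244 − 81.3 = 162.7 cm³.
Deposited infill = 0.50 × 162.7 = 81.35 cm³.
Support: 0.12 × 244 → 29.28 cm³.
Total extruded = 81.3 + 81.35 + 29.28, so 191.93 cm³.
Mass: 191.93 × 1.07 → 205.3651 g.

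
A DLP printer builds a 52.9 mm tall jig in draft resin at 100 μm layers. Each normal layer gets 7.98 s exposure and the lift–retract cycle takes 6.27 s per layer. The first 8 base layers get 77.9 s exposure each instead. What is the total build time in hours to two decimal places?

2.25 hours

Number of layers: 52.9 / 0.1 → 529 (rounded up).
Burn-in layers = 8 × (77.9 + 6.27), so 673.36 s.
Regular layers = 521 × (7.98 + 6.27), so 7424.25 s.
Sum: 673.36 + 7424.25 = 8097.61 s → 2.25 hours.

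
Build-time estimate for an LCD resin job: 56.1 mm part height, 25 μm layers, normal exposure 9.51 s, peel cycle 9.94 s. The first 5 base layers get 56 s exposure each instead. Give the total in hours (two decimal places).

12.19 hours

Layers = ⌈56.1/0.025⌉ = 2244.
Base layers: 5 × (56 + 9.94) → 329.7 s.
Regular layers = 2239 × (9.51 + 9.94), so 43548.55 s.
Total = 329.7 + 43548.55 = 43878.25 s = 12.19 hours.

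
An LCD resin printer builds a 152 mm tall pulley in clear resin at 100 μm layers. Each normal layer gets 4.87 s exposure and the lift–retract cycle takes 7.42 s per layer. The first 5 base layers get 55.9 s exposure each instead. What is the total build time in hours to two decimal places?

Layer count = ceil(152 / 0.1) = 1520.
Base layers = 5 × (55.9 + 7.42) = 316.6 s.
Regular layers = 1515 × (4.87 + 7.42) = 18619.35 s.
Total = 316.6 + 18619.35 = 18935.95 s = 5.26 hours.

5.26 hours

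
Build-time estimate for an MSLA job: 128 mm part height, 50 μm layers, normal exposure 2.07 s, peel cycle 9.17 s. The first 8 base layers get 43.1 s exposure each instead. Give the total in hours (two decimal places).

Layer count = ceil(128 / 0.05) = 2560.
Burn-in layers = 8 × (43.1 + 9.17), so 418.16 s.
Normal layers: 2552 × (2.07 + 9.17) → 28684.48 s.
Total = 418.16 + 28684.48 = 29102.64 s = 8.08 hours.

8.08 hours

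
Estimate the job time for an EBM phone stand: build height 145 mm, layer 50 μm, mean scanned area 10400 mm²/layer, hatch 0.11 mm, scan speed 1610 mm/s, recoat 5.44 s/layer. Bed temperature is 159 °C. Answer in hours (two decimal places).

51.69 hours

Layers = ⌈145/0.05⌉ = 2900.
Per-layer scan distance = 10400 / 0.11, so 94545.5 mm.
Scan time per layer = 94545.5 / 1610 = 58.7239 s.
Time per layer = 58.7239 + 5.44 = 64.1639 s.
2900 layers × 64.1639 s/layer = 186075.31 s, i.e. 51.69 hours.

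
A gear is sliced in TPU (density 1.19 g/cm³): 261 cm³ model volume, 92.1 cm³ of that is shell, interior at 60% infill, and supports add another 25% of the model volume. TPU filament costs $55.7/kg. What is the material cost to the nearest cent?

$17.15

Interior volume = 261 − 92.1 = 168.9 cm³.
Infill deposited = 0.60 × 168.9, so 101.34 cm³.
Support: 0.25 × 261 → 65.25 cm³.
Total printed volume: 92.1 + 101.34 + 65.25 → 258.69 cm³.
Mass = 258.69 × 1.19 = 307.8411 g.
At $55.7/kg: 307.8411/1000 × 55.7 = $17.15.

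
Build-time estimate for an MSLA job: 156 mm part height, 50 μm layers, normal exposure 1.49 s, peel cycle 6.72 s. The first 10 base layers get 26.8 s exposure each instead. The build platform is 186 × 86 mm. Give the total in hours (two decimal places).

Number of layers: 156 / 0.05 → 3120 (rounded up).
Burn-in layers: 10 × (26.8 + 6.72) → 335.2 s.
Normal layers: 3110 × (1.49 + 6.72) → 25533.1 s.
Total = 335.2 + 25533.1 = 25868.3 s = 7.19 hours.

7.19 hours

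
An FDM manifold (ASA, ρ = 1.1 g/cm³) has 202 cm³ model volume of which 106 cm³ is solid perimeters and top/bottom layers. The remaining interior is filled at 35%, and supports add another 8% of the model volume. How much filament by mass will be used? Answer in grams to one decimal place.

Interior volume = 202 − 106, so 96 cm³.
Deposited infill = 0.35 × 96 = 33.6 cm³.
Support = 0.08 × 202 = 16.16 cm³.
Total extruded: 106 + 33.6 + 16.16 → 155.76 cm³.
Mass = 155.76 × 1.1, so 171.336 g.

171.3 g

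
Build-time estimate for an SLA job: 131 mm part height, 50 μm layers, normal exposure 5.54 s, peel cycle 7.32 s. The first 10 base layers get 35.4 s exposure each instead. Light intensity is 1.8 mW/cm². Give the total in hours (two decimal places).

Number of layers: 131 / 0.05 → 2620 (rounded up).
Base layers = 10 × (35.4 + 7.32) = 427.2 s.
Remaining layers: 2610 × (5.54 + 7.32) → 33564.6 s.
Total = 427.2 + 33564.6 = 33991.8 s = 9.44 hours.

9.44 hours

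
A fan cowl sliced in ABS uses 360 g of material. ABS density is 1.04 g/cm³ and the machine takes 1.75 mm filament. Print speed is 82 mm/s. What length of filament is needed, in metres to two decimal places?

Volume = 360 g / 1.04 g·cm⁻³ = 346.1538 cm³ = 346153.8 mm³.
Cross-section of 1.75 mm filament: π·(1.75/2)² = 2.4053 mm².
Length = 346153.8 / 2.4053 = 143912.94 mm = 143.91 m.

143.91 m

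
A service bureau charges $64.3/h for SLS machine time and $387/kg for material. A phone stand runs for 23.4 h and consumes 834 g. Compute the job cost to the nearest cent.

Time charge: 64.3 × 23.4 → $1504.62.
Material charge = 387 × 834/1000, so $322.758.
Job cost: 1504.62 + 322.758 = 1827.378 ≈ $1827.38.

$1827.38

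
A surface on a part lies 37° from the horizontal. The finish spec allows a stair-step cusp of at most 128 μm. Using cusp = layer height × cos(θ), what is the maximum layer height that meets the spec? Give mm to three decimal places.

0.160 mm

Layer height = cusp / cos(37°) = 0.128 / 0.7986 = 0.160 mm.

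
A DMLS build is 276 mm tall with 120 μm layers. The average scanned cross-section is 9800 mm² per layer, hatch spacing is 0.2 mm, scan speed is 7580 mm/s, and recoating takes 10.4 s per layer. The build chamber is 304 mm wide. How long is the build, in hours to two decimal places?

Layer count = ceil(276 / 0.12) = 2300.
Hatch length per layer = 9800 / 0.2 = 49000 mm.
Laser time per layer = 49000 / 7580 = 6.4644 s.
Per-layer time = 6.4644 + 10.4 = 16.8644 s.
Total: 2300 × 16.8644 s = 38788.12 s → 10.77 hours.

10.77 hours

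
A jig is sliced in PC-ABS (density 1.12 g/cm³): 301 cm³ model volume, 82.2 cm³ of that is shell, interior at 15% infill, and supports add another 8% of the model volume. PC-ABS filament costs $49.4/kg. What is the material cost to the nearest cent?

$7.70

Infill region = 301 − 82.2, so 218.8 cm³.
Infill deposited: 0.15 × 218.8 → 32.82 cm³.
Support: 0.08 × 301 → 24.08 cm³.
Total printed volume: 82.2 + 32.82 + 24.08 → 139.1 cm³.
Mass: 139.1 × 1.12 → 155.792 g.
At $49.4/kg: 155.792/1000 × 49.4 = $7.70.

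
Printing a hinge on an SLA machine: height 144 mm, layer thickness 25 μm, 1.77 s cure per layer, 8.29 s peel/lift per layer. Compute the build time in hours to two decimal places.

Layers = ⌈144/0.025⌉ = 5760.
Each layer takes = 1.77 + 8.29 = 10.06 s.
Total = 5760 × 10.06 = 57945.6 s = 16.10 hours.

16.10 hours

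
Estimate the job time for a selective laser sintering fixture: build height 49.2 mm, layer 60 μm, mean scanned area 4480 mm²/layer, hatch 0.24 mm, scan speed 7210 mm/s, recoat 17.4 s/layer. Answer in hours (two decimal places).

Number of layers: 49.2 / 0.06 → 820 (rounded up).
Scan path per layer: 4480 / 0.24 → 18666.7 mm.
Laser time per layer = 18666.7 / 7210 = 2.589 s.
Layer cycle = 2.589 + 17.4, so 19.989 s.
820 layers × 19.989 s/layer = 16390.98 s, i.e. 4.55 hours.

4.55 hours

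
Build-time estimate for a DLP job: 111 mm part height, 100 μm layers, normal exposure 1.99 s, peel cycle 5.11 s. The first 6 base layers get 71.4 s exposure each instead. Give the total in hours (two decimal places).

2.30 hours

Number of layers: 111 / 0.1 → 1110 (rounded up).
Base layers: 6 × (71.4 + 5.11) → 459.06 s.
Remaining layers: 1104 × (1.99 + 5.11) → 7838.4 s.
Sum: 459.06 + 7838.4 = 8297.46 s → 2.30 hours.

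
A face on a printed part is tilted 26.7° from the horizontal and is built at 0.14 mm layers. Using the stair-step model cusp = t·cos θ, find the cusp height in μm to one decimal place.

125.1 μm

cos(26.7°) = 0.8934, so cusp = 0.14 × 0.8934 = 0.125076 mm → 125.1 μm.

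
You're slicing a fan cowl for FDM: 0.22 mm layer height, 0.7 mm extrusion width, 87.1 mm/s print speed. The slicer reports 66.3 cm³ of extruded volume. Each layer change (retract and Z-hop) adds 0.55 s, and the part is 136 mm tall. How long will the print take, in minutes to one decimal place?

Extrusion cross-section = 0.22 × 0.7, so 0.154 mm².
Path length: 66300 mm³ / 0.154 mm² → 430519.5 mm.
Print-move time = 430519.5 / 87.1, so 4942.8 s.
Layer count = ceil(136 / 0.22) = 619.
Layer-change overhead = 619 × 0.55 = 340.45 s.
Altogether 4942.8 + 340.45 = 5283.25 s, i.e. 88.1 minutes.

88.1 minutes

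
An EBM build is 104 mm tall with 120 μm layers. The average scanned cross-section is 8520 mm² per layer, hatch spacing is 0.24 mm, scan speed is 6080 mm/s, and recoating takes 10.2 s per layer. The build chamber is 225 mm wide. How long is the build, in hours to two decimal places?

Layer count = ceil(104 / 0.12) = 867.
Hatch length per layer = 8520 / 0.24, so 35500 mm.
Beam time per layer = 35500 / 6080 = 5.8388 s.
Layer cycle = 5.8388 + 10.2, so 16.0388 s.
Total: 867 × 16.0388 s = 13905.6396 s → 3.86 hours.

3.86 hours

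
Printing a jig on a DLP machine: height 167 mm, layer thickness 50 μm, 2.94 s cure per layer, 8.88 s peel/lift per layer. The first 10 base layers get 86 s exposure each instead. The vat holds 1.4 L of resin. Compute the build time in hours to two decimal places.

Layers = ⌈167/0.05⌉ = 3340.
Burn-in layers: 10 × (86 + 8.88) → 948.8 s.
Normal layers = 3330 × (2.94 + 8.88), so 39360.6 s.
Total = 948.8 + 39360.6 = 40309.4 s = 11.20 hours.

11.20 hours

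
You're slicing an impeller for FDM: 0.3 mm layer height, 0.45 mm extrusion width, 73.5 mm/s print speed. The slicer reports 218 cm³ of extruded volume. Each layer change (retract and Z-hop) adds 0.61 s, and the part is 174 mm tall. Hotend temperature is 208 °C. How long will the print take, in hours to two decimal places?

6.20 hours

Extrusion cross-section = 0.3 × 0.45 = 0.135 mm².
Total extruded path = 218000/0.135 = 1614814.8 mm.
Extrusion time: 1614814.8 / 73.5 → 21970.3 s.
Layer count = ceil(174 / 0.3) = 580.
Layer-change overhead: 580 × 0.61 → 353.8 s.
Altogether 21970.3 + 353.8 = 22324.1 s, i.e. 6.20 hours.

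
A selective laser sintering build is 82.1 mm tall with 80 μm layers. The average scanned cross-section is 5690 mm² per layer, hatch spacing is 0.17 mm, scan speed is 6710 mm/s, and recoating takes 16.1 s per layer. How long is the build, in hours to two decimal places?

Layers = ⌈82.1/0.08⌉ = 1027.
Hatch length per layer = 5690 / 0.17 = 33470.6 mm.
Laser time per layer = 33470.6 / 6710, so 4.9882 s.
Time per layer = 4.9882 + 16.1 = 21.0882 s.
Build time = 1027 × 21.0882 = 21657.5814 s = 6.02 hours.

6.02 hours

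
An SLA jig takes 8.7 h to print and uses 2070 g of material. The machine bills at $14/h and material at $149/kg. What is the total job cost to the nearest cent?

$430.23

Machine-time cost = 14 × 8.7, so $121.80.
Material cost = 149 × 2070/1000, so $308.43.
Total = 121.80 + 308.43 = $430.23.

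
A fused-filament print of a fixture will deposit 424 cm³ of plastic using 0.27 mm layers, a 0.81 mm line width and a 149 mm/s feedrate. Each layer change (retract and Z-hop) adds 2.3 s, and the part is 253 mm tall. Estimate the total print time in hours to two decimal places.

4.21 hours

Extrusion cross-section = 0.27 × 0.81, so 0.2187 mm².
Toolpath length = 424 cm³ / 0.2187 mm² = 424000 / 0.2187 = 1938728.9 mm.
Print-move time = 1938728.9 / 149, so 13011.6 s.
Layer count = ceil(253 / 0.27) = 938.
Layer-change overhead: 938 × 2.3 → 2157.4 s.
Altogether 13011.6 + 2157.4 = 15169 s, i.e. 4.21 hours.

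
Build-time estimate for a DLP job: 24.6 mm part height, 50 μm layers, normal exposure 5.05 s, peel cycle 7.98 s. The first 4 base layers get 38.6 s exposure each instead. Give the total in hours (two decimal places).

Layers = ⌈24.6/0.05⌉ = 492.
Base layers = 4 × (38.6 + 7.98) = 186.32 s.
Remaining layers = 488 × (5.05 + 7.98), so 6358.64 s.
Sum: 186.32 + 6358.64 = 6544.96 s → 1.82 hours.

1.82 hours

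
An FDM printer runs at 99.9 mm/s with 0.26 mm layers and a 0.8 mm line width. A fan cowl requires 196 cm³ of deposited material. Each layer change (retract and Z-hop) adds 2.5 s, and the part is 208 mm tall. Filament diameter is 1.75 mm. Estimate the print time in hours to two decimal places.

3.18 hours

Bead cross-section = 0.26 × 0.8, so 0.208 mm².
Toolpath length = 196 cm³ / 0.208 mm² = 196000 / 0.208 = 942307.7 mm.
Extrusion time = 942307.7 / 99.9 = 9432.5 s.
Layers = ⌈208/0.26⌉ = 800.
Z-hop total = 800 × 2.5, so 2000 s.
Altogether 9432.5 + 2000 = 11432.5 s, i.e. 3.18 hours.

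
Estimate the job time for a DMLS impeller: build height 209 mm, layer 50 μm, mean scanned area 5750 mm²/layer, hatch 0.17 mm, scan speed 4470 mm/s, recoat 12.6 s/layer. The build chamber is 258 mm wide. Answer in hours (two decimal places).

Layers = ⌈209/0.05⌉ = 4180.
Hatch length per layer: 5750 / 0.17 → 33823.5 mm.
Scan time per layer = 33823.5 / 4470 = 7.5668 s.
Time per layer = 7.5668 + 12.6, so 20.1668 s.
Total: 4180 × 20.1668 s = 84297.224 s → 23.42 hours.

23.42 hours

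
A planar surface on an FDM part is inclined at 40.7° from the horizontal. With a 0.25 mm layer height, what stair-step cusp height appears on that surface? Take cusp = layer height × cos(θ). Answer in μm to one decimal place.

cos(40.7°) = 0.7581, so cusp = 0.25 × 0.7581 = 0.189525 mm → 189.5 μm.

189.5 μm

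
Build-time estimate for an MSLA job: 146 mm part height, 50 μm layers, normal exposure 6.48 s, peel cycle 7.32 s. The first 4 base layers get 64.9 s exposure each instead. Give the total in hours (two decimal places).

Number of layers: 146 / 0.05 → 2920 (rounded up).
Base layers: 4 × (64.9 + 7.32) → 288.88 s.
Remaining layers = 2916 × (6.48 + 7.32), so 40240.8 s.
Sum: 288.88 + 40240.8 = 40529.68 s → 11.26 hours.

11.26 hours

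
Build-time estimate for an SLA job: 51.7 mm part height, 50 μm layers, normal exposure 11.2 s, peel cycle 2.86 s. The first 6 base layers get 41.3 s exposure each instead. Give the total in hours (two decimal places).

4.09 hours

Layer count = ceil(51.7 / 0.05) = 1034.
Base layers = 6 × (41.3 + 2.86) = 264.96 s.
Regular layers = 1028 × (11.2 + 2.86) = 14453.68 s.
Sum: 264.96 + 14453.68 = 14718.64 s → 4.09 hours.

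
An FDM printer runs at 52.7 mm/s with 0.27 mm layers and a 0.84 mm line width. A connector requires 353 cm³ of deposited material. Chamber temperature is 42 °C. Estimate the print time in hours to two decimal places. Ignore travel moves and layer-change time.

8.20 hours

Line area = 0.27 × 0.84 = 0.2268 mm².
Toolpath length = 353 cm³ / 0.2268 mm² = 353000 / 0.2268 = 1556437.4 mm.
Extrusion time: 1556437.4 / 52.7 → 29533.9 s.
In the requested units: 29533.9 s = 8.20 hours.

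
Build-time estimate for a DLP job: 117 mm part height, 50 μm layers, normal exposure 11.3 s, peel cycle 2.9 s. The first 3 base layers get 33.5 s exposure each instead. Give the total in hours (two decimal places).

9.25 hours

Layers = ⌈117/0.05⌉ = 2340.
Base layers: 3 × (33.5 + 2.9) → 109.2 s.
Normal layers = 2337 × (11.3 + 2.9) = 33185.4 s.
Total = 109.2 + 33185.4 = 33294.6 s = 9.25 hours.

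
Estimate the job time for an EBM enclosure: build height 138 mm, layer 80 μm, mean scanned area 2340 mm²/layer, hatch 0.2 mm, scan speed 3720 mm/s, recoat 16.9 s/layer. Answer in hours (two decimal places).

Layer count = ceil(138 / 0.08) = 1725.
Hatch length per layer = 2340 / 0.2, so 11700 mm.
Scan time per layer = 11700 / 3720 = 3.1452 s.
Layer cycle: 3.1452 + 16.9 → 20.0452 s.
Total: 1725 × 20.0452 s = 34577.97 s → 9.60 hours.

9.60 hours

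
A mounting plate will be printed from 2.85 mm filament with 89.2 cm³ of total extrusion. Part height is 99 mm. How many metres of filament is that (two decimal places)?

13.98 m

A = π r² = π × 1.425² = 6.3794 mm².
Length = 89.2 cm³ / 6.3794 mm² = 89200 / 6.3794 = 13982.51 mm = 13.98 m.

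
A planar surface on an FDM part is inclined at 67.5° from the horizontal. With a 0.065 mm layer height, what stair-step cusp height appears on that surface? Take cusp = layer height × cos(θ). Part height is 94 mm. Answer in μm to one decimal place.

24.9 μm

Cusp = layer height × cos(67.5°) = 0.065 × 0.3827 = 0.024876 mm = 24.9 μm.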